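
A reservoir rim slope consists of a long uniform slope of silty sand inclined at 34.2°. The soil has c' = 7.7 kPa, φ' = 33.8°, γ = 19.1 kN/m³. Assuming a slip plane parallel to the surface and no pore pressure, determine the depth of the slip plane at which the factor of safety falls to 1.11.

Setting FS = 1.11 in FS = [c' + γz cos²β tanφ'] / [γz sinβ cosβ] and solving for z:
z = c' / [γ cosβ (FS·sinβ − cosβ·tanφ')]
  = 7.7 / [19.1·cos34.2°·(1.11·sin34.2° − cos34.2°·tan33.8°)]
  = 7.7 / [19.1·0.8271·(1.11·0.5621 − 0.8271·0.6694)]
  = 7.7 / 1.1094 = 6.940 m

z = 6.94 m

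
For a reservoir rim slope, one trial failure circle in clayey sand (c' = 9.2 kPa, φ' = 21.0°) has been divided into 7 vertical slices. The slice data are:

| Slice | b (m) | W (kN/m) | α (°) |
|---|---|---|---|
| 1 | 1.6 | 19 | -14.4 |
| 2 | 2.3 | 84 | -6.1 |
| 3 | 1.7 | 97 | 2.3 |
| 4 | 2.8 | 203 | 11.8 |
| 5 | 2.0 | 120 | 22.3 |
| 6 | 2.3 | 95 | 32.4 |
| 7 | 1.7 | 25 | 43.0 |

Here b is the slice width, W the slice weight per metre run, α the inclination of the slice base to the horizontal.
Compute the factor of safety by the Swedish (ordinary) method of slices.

FS = 2.60

Ordinary method of slices: FS = Σ[c'·Δl_i + (W_i cosα_i)·tanφ'] / Σ W_i sinα_i, with Δl_i = b_i / cosα_i.
Slice 1: Δl = 1.6/cos(-14.4°) = 1.652 m; N'_1 = 19·cos(-14.4°) = 18.4; c'Δl = 15.20; W sinα = -4.7
Slice 2: Δl = 2.3/cos(-6.1°) = 2.313 m; N'_2 = 84·cos(-6.1°) = 83.5; c'Δl = 21.28; W sinα = -8.9
Slice 3: Δl = 1.7/cos2.3° = 1.701 m; N'_3 = 97·cos2.3° = 96.9; c'Δl = 15.65; W sinα = 3.9
Slice 4: Δl = 2.8/cos11.8° = 2.860 m; N'_4 = 203·cos11.8° = 198.7; c'Δl = 26.32; W sinα = 41.5
Slice 5: Δl = 2.0/cos22.3° = 2.162 m; N'_5 = 120·cos22.3° = 111.0; c'Δl = 19.89; W sinα = 45.5
Slice 6: Δl = 2.3/cos32.4° = 2.724 m; N'_6 = 95·cos32.4° = 80.2; c'Δl = 25.06; W sinα = 50.9
Slice 7: Δl = 1.7/cos43.0° = 2.324 m; N'_7 = 25·cos43.0° = 18.3; c'Δl = 21.39; W sinα = 17.0
Σc'Δl = 144.8 kN/m; ΣN' = 607.1 kN/m; ΣW sinα = 145.2 kN/m
Resisting = 144.8 + 607.1·tan21.0° = 144.8 + 233.0 = 377.8 kN/m
FS = 377.8 / 145.2 = 2.601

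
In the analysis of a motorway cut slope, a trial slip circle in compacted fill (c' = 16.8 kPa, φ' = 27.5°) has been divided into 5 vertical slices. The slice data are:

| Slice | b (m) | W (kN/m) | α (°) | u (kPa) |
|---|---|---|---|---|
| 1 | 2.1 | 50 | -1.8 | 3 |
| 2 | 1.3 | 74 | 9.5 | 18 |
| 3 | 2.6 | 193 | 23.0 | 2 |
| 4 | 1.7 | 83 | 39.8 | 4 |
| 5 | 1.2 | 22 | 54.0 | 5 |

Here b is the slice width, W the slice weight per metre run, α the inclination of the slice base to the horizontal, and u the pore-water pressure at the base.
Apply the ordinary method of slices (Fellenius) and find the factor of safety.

Ordinary method of slices: FS = Σ[c'·Δl_i + (W_i cosα_i − u_i·Δl_i)·tanφ'] / Σ W_i sinα_i, with Δl_i = b_i / cosα_i.
Slice 1: Δl = 2.1/cos(-1.8°) = 2.101 m; N'_1 = 50·cos(-1.8°) − 3·2.101 = 43.7; c'Δl = 35.30; W sinα = -1.6
Slice 2: Δl = 1.3/cos9.5° = 1.318 m; N'_2 = 74·cos9.5° − 18·1.318 = 49.3; c'Δl = 22.14; W sinα = 12.2
Slice 3: Δl = 2.6/cos23.0° = 2.825 m; N'_3 = 193·cos23.0° − 2·2.825 = 172.0; c'Δl = 47.45; W sinα = 75.4
Slice 4: Δl = 1.7/cos39.8° = 2.213 m; N'_4 = 83·cos39.8° − 4·2.213 = 54.9; c'Δl = 37.17; W sinα = 53.1
Slice 5: Δl = 1.2/cos54.0° = 2.042 m; N'_5 = 22·cos54.0° − 5·2.042 = 2.7; c'Δl = 34.30; W sinα = 17.8
Σc'Δl = 176.4 kN/m; ΣN' = 322.6 kN/m; ΣW sinα = 157.0 kN/m
Resisting = 176.4 + 322.6·tan27.5° = 176.4 + 167.9 = 344.3 kN/m
FS = 344.3 / 157.0 = 2.193

FS = 2.19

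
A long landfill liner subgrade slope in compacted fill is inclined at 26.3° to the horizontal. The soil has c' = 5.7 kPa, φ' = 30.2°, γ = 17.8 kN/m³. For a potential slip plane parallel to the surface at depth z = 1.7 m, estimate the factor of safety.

FS = 1.65

For an infinite slope with a slip plane parallel to the surface (no pore pressure): FS = [c' + γz cos²β tanφ'] / [γz sinβ cosβ].
γz = 17.8·1.7 = 30.26 kN/m²
Numerator = 5.7 + 30.26·cos²26.3°·tan30.2° = 5.7 + 30.26·0.8037·0.5820 = 19.854 kPa
Denominator = 30.26·sin26.3°·cos26.3° = 30.26·0.4431·0.8965 = 12.019 kPa
FS = 19.854 / 12.019 = 1.652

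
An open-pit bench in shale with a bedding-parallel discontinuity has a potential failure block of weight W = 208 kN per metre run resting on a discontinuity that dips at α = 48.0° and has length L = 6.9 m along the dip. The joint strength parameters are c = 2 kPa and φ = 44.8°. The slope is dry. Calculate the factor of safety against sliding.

Resolving the block weight along and normal to the plane and applying the Mohr–Coulomb strength on the joint:
N' = W cosα = 208·cos48.0° = 139.2 kN/m
Driving force T = W sinα = 208·sin48.0° = 154.6 kN/m
Resisting force R = c·L + N'·tanφ = 2·6.9 + 139.2·tan44.8° = 13.8 + 138.2 = 152.0 kN/m
FS = R / T = 152.0 / 154.6 = 0.983

FS = 0.98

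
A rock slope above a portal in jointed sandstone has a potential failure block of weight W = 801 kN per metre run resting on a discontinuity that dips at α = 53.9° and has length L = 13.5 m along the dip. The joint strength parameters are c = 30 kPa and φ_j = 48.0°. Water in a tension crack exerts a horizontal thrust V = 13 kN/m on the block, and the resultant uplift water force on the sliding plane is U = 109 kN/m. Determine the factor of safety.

FS = 1.22

Resolving the block weight along and normal to the plane and applying the Mohr–Coulomb strength on the joint:
N' = W cosα − U − V sinα = 801·cos53.9° − 109 − 13·sin53.9° = 352.4 kN/m
Driving force T = W sinα + V cosα = 801·sin53.9° + 13·cos53.9° = 654.9 kN/m
Resisting force R = c·L + N'·tanφ_j = 30·13.5 + 352.4·tan48.0° = 405.0 + 391.4 = 796.4 kN/m
FS = R / T = 796.4 / 654.9 = 1.216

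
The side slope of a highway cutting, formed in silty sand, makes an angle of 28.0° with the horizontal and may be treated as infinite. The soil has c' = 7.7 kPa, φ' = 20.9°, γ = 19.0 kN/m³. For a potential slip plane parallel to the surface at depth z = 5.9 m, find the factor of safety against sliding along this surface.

For an infinite slope with a slip plane parallel to the surface (no pore pressure): FS = [c' + γz cos²β tanφ'] / [γz sinβ cosβ].
γz = 19.0·5.9 = 112.10 kN/m²
Numerator = 7.7 + 112.10·cos²28.0°·tan20.9° = 7.7 + 112.10·0.7796·0.3819 = 41.072 kPa
Denominator = 112.10·sin28.0°·cos28.0° = 112.10·0.4695·0.8829 = 46.468 kPa
FS = 41.072 / 46.468 = 0.884

FS = 0.88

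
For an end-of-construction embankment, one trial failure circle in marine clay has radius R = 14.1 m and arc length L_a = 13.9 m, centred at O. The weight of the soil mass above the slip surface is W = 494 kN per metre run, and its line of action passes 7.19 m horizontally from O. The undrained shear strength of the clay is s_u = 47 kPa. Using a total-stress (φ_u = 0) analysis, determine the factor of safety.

FS = 2.59

Taking moments about the centre O, the resisting moment is provided by the undrained shear strength acting along the arc:
M_R = s_u·L_a·R = 47·13.90·14.1 = 9211.5 kN·m/m
M_D = W·d = 494·7.19 = 3551.9 kN·m/m
FS = M_R / M_D = 9211.5 / 3551.9 = 2.593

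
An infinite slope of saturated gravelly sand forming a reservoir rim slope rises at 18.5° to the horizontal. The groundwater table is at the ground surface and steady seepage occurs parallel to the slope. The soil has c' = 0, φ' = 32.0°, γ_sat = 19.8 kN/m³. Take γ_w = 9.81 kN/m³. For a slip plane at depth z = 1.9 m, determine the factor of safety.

With seepage parallel to the slope and the water table at the surface, the effective normal stress on the slip plane uses the buoyant unit weight γ' = γ_sat − γ_w while the driving shear stress uses γ_sat:
FS = [c' + γ' z cos²β tanφ'] / [γ_sat z sinβ cosβ]
(For c' = 0 this reduces to FS = (γ'/γ_sat)·tanφ'/tanβ.)
γ' = 19.8 − 9.81 = 9.99 kN/m³
Numerator = 0.0 + 9.99·1.9·cos²18.5°·tan32.0° = 0.0 + 9.99·1.9·0.8993·0.6249 = 10.666 kPa
Denominator = 19.8·1.9·sin18.5°·cos18.5° = 19.8·1.9·0.3173·0.9483 = 11.320 kPa
FS = 10.666 / 11.320 = 0.942

FS = 0.94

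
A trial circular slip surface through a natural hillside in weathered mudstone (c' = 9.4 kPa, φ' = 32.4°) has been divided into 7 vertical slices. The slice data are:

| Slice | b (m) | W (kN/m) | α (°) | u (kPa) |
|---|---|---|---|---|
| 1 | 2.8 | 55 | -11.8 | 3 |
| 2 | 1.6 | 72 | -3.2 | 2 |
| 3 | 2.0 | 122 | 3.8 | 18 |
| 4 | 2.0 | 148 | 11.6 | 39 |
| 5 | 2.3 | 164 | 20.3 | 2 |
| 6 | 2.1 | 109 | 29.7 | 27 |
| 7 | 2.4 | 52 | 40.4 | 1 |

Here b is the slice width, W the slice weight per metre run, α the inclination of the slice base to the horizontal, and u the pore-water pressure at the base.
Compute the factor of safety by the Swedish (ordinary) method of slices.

Ordinary method of slices: FS = Σ[c'·Δl_i + (W_i cosα_i − u_i·Δl_i)·tanφ'] / Σ W_i sinα_i, with Δl_i = b_i / cosα_i.
Slice 1: Δl = 2.8/cos(-11.8°) = 2.860 m; N'_1 = 55·cos(-11.8°) − 3·2.860 = 45.3; c'Δl = 26.89; W sinα = -11.2
Slice 2: Δl = 1.6/cos(-3.2°) = 1.602 m; N'_2 = 72·cos(-3.2°) − 2·1.602 = 68.7; c'Δl = 15.06; W sinα = -4.0
Slice 3: Δl = 2.0/cos3.8° = 2.004 m; N'_3 = 122·cos3.8° − 18·2.004 = 85.7; c'Δl = 18.84; W sinα = 8.1
Slice 4: Δl = 2.0/cos11.6° = 2.042 m; N'_4 = 148·cos11.6° − 39·2.042 = 65.4; c'Δl = 19.19; W sinα = 29.8
Slice 5: Δl = 2.3/cos20.3° = 2.452 m; N'_5 = 164·cos20.3° − 2·2.452 = 148.9; c'Δl = 23.05; W sinα = 56.9
Slice 6: Δl = 2.1/cos29.7° = 2.418 m; N'_6 = 109·cos29.7° − 27·2.418 = 29.4; c'Δl = 22.73; W sinα = 54.0
Slice 7: Δl = 2.4/cos40.4° = 3.152 m; N'_7 = 52·cos40.4° − 1·3.152 = 36.4; c'Δl = 29.62; W sinα = 33.7
Σc'Δl = 155.4 kN/m; ΣN' = 479.7 kN/m; ΣW sinα = 167.2 kN/m
Resisting = 155.4 + 479.7·tan32.4° = 155.4 + 304.4 = 459.8 kN/m
FS = 459.8 / 167.2 = 2.750

FS = 2.75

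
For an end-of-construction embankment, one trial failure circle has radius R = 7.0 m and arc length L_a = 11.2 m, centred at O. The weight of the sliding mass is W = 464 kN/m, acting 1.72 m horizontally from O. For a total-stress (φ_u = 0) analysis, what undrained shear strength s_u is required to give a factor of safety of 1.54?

FS = s_u·L_a·R / (W·d), so s_u = FS·W·d / (L_a·R).
s_u = 1.54·464·1.72 / (11.20·7.0) = 1229.0 / 78.40 = 15.68 kPa

s_u = 15.7 kPa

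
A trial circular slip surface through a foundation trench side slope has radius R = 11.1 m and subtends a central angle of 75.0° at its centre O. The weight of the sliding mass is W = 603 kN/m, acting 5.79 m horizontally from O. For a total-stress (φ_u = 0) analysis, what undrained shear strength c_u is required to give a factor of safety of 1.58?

FS = c_u·L_a·R / (W·d), so c_u = FS·W·d / (L_a·R).
Arc length L_a = R·θ = 11.1·(75.0°·π/180) = 11.1·1.3090 = 14.53 m
c_u = 1.58·603·5.79 / (14.53·11.1) = 5516.4 / 161.28 = 34.20 kPa

c_u = 34.2 kPa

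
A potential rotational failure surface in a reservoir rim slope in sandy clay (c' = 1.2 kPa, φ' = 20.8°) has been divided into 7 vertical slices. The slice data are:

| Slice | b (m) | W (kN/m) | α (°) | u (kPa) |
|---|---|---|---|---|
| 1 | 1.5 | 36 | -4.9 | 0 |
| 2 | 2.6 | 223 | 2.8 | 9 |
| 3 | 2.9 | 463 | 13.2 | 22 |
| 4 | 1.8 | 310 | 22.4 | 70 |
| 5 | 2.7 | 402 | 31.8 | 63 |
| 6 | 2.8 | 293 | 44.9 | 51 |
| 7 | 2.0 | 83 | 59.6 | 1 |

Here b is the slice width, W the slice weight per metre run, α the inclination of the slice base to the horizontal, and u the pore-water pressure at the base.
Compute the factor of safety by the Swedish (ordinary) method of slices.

Ordinary method of slices: FS = Σ[c'·Δl_i + (W_i cosα_i − u_i·Δl_i)·tanφ'] / Σ W_i sinα_i, with Δl_i = b_i / cosα_i.
Slice 1: Δl = 1.5/cos(-4.9°) = 1.506 m; N'_1 = 36·cos(-4.9°) − 0·1.506 = 35.9; c'Δl = 1.81; W sinα = -3.1
Slice 2: Δl = 2.6/cos2.8° = 2.603 m; N'_2 = 223·cos2.8° − 9·2.603 = 199.3; c'Δl = 3.12; W sinα = 10.9
Slice 3: Δl = 2.9/cos13.2° = 2.979 m; N'_3 = 463·cos13.2° − 22·2.979 = 385.2; c'Δl = 3.57; W sinα = 105.7
Slice 4: Δl = 1.8/cos22.4° = 1.947 m; N'_4 = 310·cos22.4° − 70·1.947 = 150.3; c'Δl = 2.34; W sinα = 118.1
Slice 5: Δl = 2.7/cos31.8° = 3.177 m; N'_5 = 402·cos31.8° − 63·3.177 = 141.5; c'Δl = 3.81; W sinα = 211.8
Slice 6: Δl = 2.8/cos44.9° = 3.953 m; N'_6 = 293·cos44.9° − 51·3.953 = 5.9; c'Δl = 4.74; W sinα = 206.8
Slice 7: Δl = 2.0/cos59.6° = 3.952 m; N'_7 = 83·cos59.6° − 1·3.952 = 38.0; c'Δl = 4.74; W sinα = 71.6
Σc'Δl = 24.1 kN/m; ΣN' = 956.2 kN/m; ΣW sinα = 721.9 kN/m
Resisting = 24.1 + 956.2·tan20.8° = 24.1 + 363.2 = 387.4 kN/m
FS = 387.4 / 721.9 = 0.537

FS = 0.54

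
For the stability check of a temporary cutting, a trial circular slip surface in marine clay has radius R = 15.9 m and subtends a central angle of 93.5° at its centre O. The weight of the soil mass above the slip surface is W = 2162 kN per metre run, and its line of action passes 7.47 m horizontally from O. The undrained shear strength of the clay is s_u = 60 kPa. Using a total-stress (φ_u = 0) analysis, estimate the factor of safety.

FS = 1.53

Taking moments about the centre O, the resisting moment is provided by the undrained shear strength acting along the arc:
Arc length L_a = R·θ = 15.9·(93.5°·π/180) = 15.9·1.6319 = 25.95 m
M_R = s_u·L_a·R = 60·25.95·15.9 = 24753.4 kN·m/m
M_D = W·d = 2162·7.47 = 16150.1 kN·m/m
FS = M_R / M_D = 24753.4 / 16150.1 = 1.533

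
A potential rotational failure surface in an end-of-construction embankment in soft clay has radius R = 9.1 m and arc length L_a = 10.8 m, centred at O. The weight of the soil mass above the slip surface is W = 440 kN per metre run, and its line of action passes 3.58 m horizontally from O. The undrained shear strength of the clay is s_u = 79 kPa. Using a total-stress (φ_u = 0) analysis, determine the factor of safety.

FS = 4.93

Taking moments about the centre O, the resisting moment is provided by the undrained shear strength acting along the arc:
M_R = s_u·L_a·R = 79·10.80·9.1 = 7764.1 kN·m/m
M_D = W·d = 440·3.58 = 1575.2 kN·m/m
FS = M_R / M_D = 7764.1 / 1575.2 = 4.929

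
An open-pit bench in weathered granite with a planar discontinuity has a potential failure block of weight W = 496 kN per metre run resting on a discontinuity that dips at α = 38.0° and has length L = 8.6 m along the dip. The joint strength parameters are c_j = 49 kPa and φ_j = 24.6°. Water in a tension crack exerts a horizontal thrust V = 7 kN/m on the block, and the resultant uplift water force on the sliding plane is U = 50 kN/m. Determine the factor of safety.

Resolving the block weight along and normal to the plane and applying the Mohr–Coulomb strength on the joint:
N' = W cosα − U − V sinα = 496·cos38.0° − 50 − 7·sin38.0° = 336.5 kN/m
Driving force T = W sinα + V cosα = 496·sin38.0° + 7·cos38.0° = 310.9 kN/m
Resisting force R = c_j·L + N'·tanφ_j = 49·8.6 + 336.5·tan24.6° = 421.4 + 154.1 = 575.5 kN/m
FS = R / T = 575.5 / 310.9 = 1.851

FS = 1.85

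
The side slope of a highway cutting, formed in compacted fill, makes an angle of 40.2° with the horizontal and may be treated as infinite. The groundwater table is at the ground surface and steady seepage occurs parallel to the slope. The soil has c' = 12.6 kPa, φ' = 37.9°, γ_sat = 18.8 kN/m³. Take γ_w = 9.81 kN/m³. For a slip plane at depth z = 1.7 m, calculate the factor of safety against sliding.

FS = 1.24

With seepage parallel to the slope and the water table at the surface, the effective normal stress on the slip plane uses the buoyant unit weight γ' = γ_sat − γ_w while the driving shear stress uses γ_sat:
FS = [c' + γ' z cos²β tanφ'] / [γ_sat z sinβ cosβ]
γ' = 18.8 − 9.81 = 8.99 kN/m³
Numerator = 12.6 + 8.99·1.7·cos²40.2°·tan37.9° = 12.6 + 8.99·1.7·0.5834·0.7785 = 19.541 kPa
Denominator = 18.8·1.7·sin40.2°·cos40.2° = 18.8·1.7·0.6455·0.7638 = 15.756 kPa
FS = 19.541 / 15.756 = 1.240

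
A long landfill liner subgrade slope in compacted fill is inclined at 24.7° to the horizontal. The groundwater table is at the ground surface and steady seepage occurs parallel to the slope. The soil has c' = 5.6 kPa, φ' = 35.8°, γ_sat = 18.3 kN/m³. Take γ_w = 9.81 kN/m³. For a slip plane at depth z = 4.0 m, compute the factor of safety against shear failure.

With seepage parallel to the slope and the water table at the surface, the effective normal stress on the slip plane uses the buoyant unit weight γ' = γ_sat − γ_w while the driving shear stress uses γ_sat:
FS = [c' + γ' z cos²β tanφ'] / [γ_sat z sinβ cosβ]
γ' = 18.3 − 9.81 = 8.49 kN/m³
Numerator = 5.6 + 8.49·4.0·cos²24.7°·tan35.8° = 5.6 + 8.49·4.0·0.8254·0.7212 = 25.816 kPa
Denominator = 18.3·4.0·sin24.7°·cos24.7° = 18.3·4.0·0.4179·0.9085 = 27.789 kPa
FS = 25.816 / 27.789 = 0.929

FS = 0.93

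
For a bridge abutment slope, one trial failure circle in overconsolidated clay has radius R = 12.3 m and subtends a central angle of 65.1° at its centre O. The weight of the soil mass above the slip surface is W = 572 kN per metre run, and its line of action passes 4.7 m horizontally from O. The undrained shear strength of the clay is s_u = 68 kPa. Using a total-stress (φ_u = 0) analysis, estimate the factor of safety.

FS = 4.35

Taking moments about the centre O, the resisting moment is provided by the undrained shear strength acting along the arc:
Arc length L_a = R·θ = 12.3·(65.1°·π/180) = 12.3·1.1362 = 13.98 m
M_R = s_u·L_a·R = 68·13.98·12.3 = 11689.0 kN·m/m
M_D = W·d = 572·4.7 = 2688.4 kN·m/m
FS = M_R / M_D = 11689.0 / 2688.4 = 4.348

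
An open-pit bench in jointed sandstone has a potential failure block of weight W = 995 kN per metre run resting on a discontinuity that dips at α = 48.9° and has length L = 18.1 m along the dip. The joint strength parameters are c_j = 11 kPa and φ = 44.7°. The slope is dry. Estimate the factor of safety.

Resolving the block weight along and normal to the plane and applying the Mohr–Coulomb strength on the joint:
N' = W cosα = 995·cos48.9° = 654.1 kN/m
Driving force T = W sinα = 995·sin48.9° = 749.8 kN/m
Resisting force R = c_j·L + N'·tanφ = 11·18.1 + 654.1·tan44.7° = 199.1 + 647.3 = 846.4 kN/m
FS = R / T = 846.4 / 749.8 = 1.129

FS = 1.13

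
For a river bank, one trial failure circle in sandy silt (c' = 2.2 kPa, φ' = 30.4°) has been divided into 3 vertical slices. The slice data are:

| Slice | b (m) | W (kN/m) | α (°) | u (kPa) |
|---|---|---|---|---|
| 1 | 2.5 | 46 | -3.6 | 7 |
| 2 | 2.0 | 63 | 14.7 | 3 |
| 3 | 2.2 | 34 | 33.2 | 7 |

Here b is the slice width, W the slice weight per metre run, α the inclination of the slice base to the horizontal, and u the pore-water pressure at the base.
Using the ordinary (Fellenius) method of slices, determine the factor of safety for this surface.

FS = 2.22

Ordinary method of slices: FS = Σ[c'·Δl_i + (W_i cosα_i − u_i·Δl_i)·tanφ'] / Σ W_i sinα_i, with Δl_i = b_i / cosα_i.
Slice 1: Δl = 2.5/cos(-3.6°) = 2.505 m; N'_1 = 46·cos(-3.6°) − 7·2.505 = 28.4; c'Δl = 5.51; W sinα = -2.9
Slice 2: Δl = 2.0/cos14.7° = 2.068 m; N'_2 = 63·cos14.7° − 3·2.068 = 54.7; c'Δl = 4.55; W sinα = 16.0
Slice 3: Δl = 2.2/cos33.2° = 2.629 m; N'_3 = 34·cos33.2° − 7·2.629 = 10.0; c'Δl = 5.78; W sinα = 18.6
Σc'Δl = 15.8 kN/m; ΣN' = 93.2 kN/m; ΣW sinα = 31.7 kN/m
Resisting = 15.8 + 93.2·tan30.4° = 15.8 + 54.7 = 70.5 kN/m
FS = 70.5 / 31.7 = 2.223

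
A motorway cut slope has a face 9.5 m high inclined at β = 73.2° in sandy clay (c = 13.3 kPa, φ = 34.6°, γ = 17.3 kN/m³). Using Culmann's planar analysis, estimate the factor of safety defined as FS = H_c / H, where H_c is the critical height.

H_c = (4c/γ) · sinβ cosφ / [1 − cos(β − φ)]
    = (4·13.3/17.3) · sin73.2°·cos34.6° / [1 − cos38.6°]
    = 3.075 · 0.7880 / 0.2185 = 11.09 m
FS = H_c / H = 11.09 / 9.5 = 1.168

FS = 1.17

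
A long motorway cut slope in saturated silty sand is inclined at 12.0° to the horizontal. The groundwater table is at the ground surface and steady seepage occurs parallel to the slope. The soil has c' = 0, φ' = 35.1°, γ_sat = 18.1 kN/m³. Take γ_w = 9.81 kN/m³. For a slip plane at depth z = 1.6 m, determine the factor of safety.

With seepage parallel to the slope and the water table at the surface, the effective normal stress on the slip plane uses the buoyant unit weight γ' = γ_sat − γ_w while the driving shear stress uses γ_sat:
FS = [c' + γ' z cos²β tanφ'] / [γ_sat z sinβ cosβ]
(For c' = 0 this reduces to FS = (γ'/γ_sat)·tanφ'/tanβ.)
γ' = 18.1 − 9.81 = 8.29 kN/m³
Numerator = 0.0 + 8.29·1.6·cos²12.0°·tan35.1° = 0.0 + 8.29·1.6·0.9568·0.7028 = 8.919 kPa
Denominator = 18.1·1.6·sin12.0°·cos12.0° = 18.1·1.6·0.2079·0.9781 = 5.890 kPa
FS = 8.919 / 5.890 = 1.514

FS = 1.51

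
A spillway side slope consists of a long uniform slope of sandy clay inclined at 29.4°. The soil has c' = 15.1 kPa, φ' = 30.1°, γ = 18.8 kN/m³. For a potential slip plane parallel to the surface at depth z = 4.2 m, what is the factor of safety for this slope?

For an infinite slope with a slip plane parallel to the surface (no pore pressure): FS = [c' + γz cos²β tanφ'] / [γz sinβ cosβ].
γz = 18.8·4.2 = 78.96 kN/m²
Numerator = 15.1 + 78.96·cos²29.4°·tan30.1° = 15.1 + 78.96·0.7590·0.5797 = 49.841 kPa
Denominator = 78.96·sin29.4°·cos29.4° = 78.96·0.4909·0.8712 = 33.770 kPa
FS = 49.841 / 33.770 = 1.476

FS = 1.48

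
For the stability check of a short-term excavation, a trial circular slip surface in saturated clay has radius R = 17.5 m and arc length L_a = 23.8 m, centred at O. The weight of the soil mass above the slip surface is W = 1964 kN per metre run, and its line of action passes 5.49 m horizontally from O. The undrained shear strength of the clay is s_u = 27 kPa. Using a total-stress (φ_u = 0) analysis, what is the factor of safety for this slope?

FS = 1.04

Taking moments about the centre O, the resisting moment is provided by the undrained shear strength acting along the arc:
M_R = s_u·L_a·R = 27·23.80·17.5 = 11245.5 kN·m/m
M_D = W·d = 1964·5.49 = 10782.4 kN·m/m
FS = M_R / M_D = 11245.5 / 10782.4 = 1.043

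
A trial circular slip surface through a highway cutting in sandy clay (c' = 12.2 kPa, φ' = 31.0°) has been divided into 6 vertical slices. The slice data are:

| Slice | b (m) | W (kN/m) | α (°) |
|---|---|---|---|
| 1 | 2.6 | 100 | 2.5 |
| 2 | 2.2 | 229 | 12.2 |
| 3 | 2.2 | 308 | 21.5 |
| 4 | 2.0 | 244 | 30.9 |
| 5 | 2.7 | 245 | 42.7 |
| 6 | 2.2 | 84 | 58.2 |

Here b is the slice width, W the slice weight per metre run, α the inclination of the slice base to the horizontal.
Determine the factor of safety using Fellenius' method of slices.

Ordinary method of slices: FS = Σ[c'·Δl_i + (W_i cosα_i)·tanφ'] / Σ W_i sinα_i, with Δl_i = b_i / cosα_i.
Slice 1: Δl = 2.6/cos2.5° = 2.602 m; N'_1 = 100·cos2.5° = 99.9; c'Δl = 31.75; W sinα = 4.4
Slice 2: Δl = 2.2/cos12.2° = 2.251 m; N'_2 = 229·cos12.2° = 223.8; c'Δl = 27.46; W sinα = 48.4
Slice 3: Δl = 2.2/cos21.5° = 2.365 m; N'_3 = 308·cos21.5° = 286.6; c'Δl = 28.85; W sinα = 112.9
Slice 4: Δl = 2.0/cos30.9° = 2.331 m; N'_4 = 244·cos30.9° = 209.4; c'Δl = 28.44; W sinα = 125.3
Slice 5: Δl = 2.7/cos42.7° = 3.674 m; N'_5 = 245·cos42.7° = 180.1; c'Δl = 44.82; W sinα = 166.1
Slice 6: Δl = 2.2/cos58.2° = 4.175 m; N'_6 = 84·cos58.2° = 44.3; c'Δl = 50.93; W sinα = 71.4
Σc'Δl = 212.2 kN/m; ΣN' = 1044.0 kN/m; ΣW sinα = 528.5 kN/m
Resisting = 212.2 + 1044.0·tan31.0° = 212.2 + 627.3 = 839.5 kN/m
FS = 839.5 / 528.5 = 1.589

FS = 1.59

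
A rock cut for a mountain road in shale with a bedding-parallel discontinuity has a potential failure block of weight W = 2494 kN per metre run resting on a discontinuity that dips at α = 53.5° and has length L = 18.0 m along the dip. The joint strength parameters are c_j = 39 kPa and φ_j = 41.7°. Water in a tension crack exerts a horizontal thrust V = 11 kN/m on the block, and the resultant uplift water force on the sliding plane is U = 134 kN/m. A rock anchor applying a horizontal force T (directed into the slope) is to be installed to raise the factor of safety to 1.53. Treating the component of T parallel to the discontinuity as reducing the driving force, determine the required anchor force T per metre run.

Resolving forces along and normal to the sliding plane, with the horizontal anchor force T adding T·sinα to the effective normal force and T·cosα acting up the plane against the driving force:
FS = [c_jL + (W cosα − U − V sinα + T sinα) tanφ_j] / [W sinα + V cosα − T cosα]
Without the anchor: N' = 1340.6 kN/m, driving T_d = 2011.4 kN/m, resisting R = 39·18.0 + 1340.6·tan41.7° = 1896.5 kN/m, FS = 0.94.
Setting FS = 1.53 and solving for T:
1.53·(2011.4 − T cos53.5°) = 1896.5 + T sin53.5°·tan41.7°
T·(sin53.5°·tan41.7° + 1.53·cos53.5°) = 1.53·2011.4 − 1896.5
T·(0.8039·0.8910 + 1.53·0.5948) = 3077.4 − 1896.5 = 1180.9
T·1.6263 = 1180.9
T = 726.1 kN/m

T = 726 kN/m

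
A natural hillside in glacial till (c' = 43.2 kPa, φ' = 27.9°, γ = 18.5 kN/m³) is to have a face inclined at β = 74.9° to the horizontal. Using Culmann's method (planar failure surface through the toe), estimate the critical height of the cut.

Culmann's analysis gives the critical failure plane at α_cr = (β + φ')/2 = (74.9 + 27.9)/2 = 51.4°, and the critical height
H_c = (4c'/γ) · sinβ cosφ' / [1 − cos(β − φ')]
    = (4·43.2/18.5) · sin74.9°·cos27.9° / [1 − cos(47.0°)]
    = 9.341 · 0.9655·0.8838 / [1 − 0.6820]
    = 9.341 · 0.8533 / 0.3180
    = 25.06 m

H_c = 25.06 m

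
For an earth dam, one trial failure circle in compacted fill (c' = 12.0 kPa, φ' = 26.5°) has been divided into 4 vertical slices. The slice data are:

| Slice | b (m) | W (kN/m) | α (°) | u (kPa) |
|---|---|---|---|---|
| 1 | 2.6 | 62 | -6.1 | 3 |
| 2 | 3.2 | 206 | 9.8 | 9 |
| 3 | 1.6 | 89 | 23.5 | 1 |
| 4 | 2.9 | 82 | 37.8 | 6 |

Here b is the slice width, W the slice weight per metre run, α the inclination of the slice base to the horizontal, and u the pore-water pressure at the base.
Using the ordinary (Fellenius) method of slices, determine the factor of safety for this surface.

FS = 2.71

Ordinary method of slices: FS = Σ[c'·Δl_i + (W_i cosα_i − u_i·Δl_i)·tanφ'] / Σ W_i sinα_i, with Δl_i = b_i / cosα_i.
Slice 1: Δl = 2.6/cos(-6.1°) = 2.615 m; N'_1 = 62·cos(-6.1°) − 3·2.615 = 53.8; c'Δl = 31.38; W sinα = -6.6
Slice 2: Δl = 3.2/cos9.8° = 3.247 m; N'_2 = 206·cos9.8° − 9·3.247 = 173.8; c'Δl = 38.97; W sinα = 35.1
Slice 3: Δl = 1.6/cos23.5° = 1.745 m; N'_3 = 89·cos23.5° − 1·1.745 = 79.9; c'Δl = 20.94; W sinα = 35.5
Slice 4: Δl = 2.9/cos37.8° = 3.670 m; N'_4 = 82·cos37.8° − 6·3.670 = 42.8; c'Δl = 44.04; W sinα = 50.3
Σc'Δl = 135.3 kN/m; ΣN' = 350.2 kN/m; ΣW sinα = 114.2 kN/m
Resisting = 135.3 + 350.2·tan26.5° = 135.3 + 174.6 = 309.9 kN/m
FS = 309.9 / 114.2 = 2.713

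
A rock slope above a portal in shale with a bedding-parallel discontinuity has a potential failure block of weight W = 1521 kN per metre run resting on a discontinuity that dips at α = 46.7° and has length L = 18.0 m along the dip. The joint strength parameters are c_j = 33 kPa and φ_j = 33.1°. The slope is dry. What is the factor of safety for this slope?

FS = 1.15

Resolving the block weight along and normal to the plane and applying the Mohr–Coulomb strength on the joint:
N' = W cosα = 1521·cos46.7° = 1043.1 kN/m
Driving force T = W sinα = 1521·sin46.7° = 1106.9 kN/m
Resisting force R = c_j·L + N'·tanφ_j = 33·18.0 + 1043.1·tan33.1° = 594.0 + 680.0 = 1274.0 kN/m
FS = R / T = 1274.0 / 1106.9 = 1.151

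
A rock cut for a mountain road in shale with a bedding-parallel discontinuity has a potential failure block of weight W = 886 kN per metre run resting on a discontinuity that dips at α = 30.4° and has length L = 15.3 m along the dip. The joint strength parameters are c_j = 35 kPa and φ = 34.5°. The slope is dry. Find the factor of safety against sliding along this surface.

FS = 2.37

Resolving the block weight along and normal to the plane and applying the Mohr–Coulomb strength on the joint:
N' = W cosα = 886·cos30.4° = 764.2 kN/m
Driving force T = W sinα = 886·sin30.4° = 448.3 kN/m
Resisting force R = c_j·L + N'·tanφ = 35·15.3 + 764.2·tan34.5° = 535.5 + 525.2 = 1060.7 kN/m
FS = R / T = 1060.7 / 448.3 = 2.366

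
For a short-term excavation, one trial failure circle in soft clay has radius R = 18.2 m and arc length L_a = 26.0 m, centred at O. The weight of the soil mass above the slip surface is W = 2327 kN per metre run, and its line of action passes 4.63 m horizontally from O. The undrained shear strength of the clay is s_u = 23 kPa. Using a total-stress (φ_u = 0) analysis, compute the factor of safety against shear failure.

Taking moments about the centre O, the resisting moment is provided by the undrained shear strength acting along the arc:
M_R = s_u·L_a·R = 23·26.00·18.2 = 10883.6 kN·m/m
M_D = W·d = 2327·4.63 = 10774.0 kN·m/m
FS = M_R / M_D = 10883.6 / 10774.0 = 1.010

FS = 1.01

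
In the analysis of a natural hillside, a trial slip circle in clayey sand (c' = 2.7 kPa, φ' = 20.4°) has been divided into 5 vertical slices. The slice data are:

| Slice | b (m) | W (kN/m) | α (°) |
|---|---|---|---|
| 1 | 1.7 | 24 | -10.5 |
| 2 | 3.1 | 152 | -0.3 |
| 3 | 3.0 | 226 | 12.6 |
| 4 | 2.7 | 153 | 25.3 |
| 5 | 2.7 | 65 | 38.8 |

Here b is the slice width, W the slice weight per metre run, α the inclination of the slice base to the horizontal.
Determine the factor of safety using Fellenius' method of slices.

Ordinary method of slices: FS = Σ[c'·Δl_i + (W_i cosα_i)·tanφ'] / Σ W_i sinα_i, with Δl_i = b_i / cosα_i.
Slice 1: Δl = 1.7/cos(-10.5°) = 1.729 m; N'_1 = 24·cos(-10.5°) = 23.6; c'Δl = 4.67; W sinα = -4.4
Slice 2: Δl = 3.1/cos(-0.3°) = 3.100 m; N'_2 = 152·cos(-0.3°) = 152.0; c'Δl = 8.37; W sinα = -0.8
Slice 3: Δl = 3.0/cos12.6° = 3.074 m; N'_3 = 226·cos12.6° = 220.6; c'Δl = 8.30; W sinα = 49.3
Slice 4: Δl = 2.7/cos25.3° = 2.986 m; N'_4 = 153·cos25.3° = 138.3; c'Δl = 8.06; W sinα = 65.4
Slice 5: Δl = 2.7/cos38.8° = 3.464 m; N'_5 = 65·cos38.8° = 50.7; c'Δl = 9.35; W sinα = 40.7
Σc'Δl = 38.8 kN/m; ΣN' = 585.1 kN/m; ΣW sinα = 150.2 kN/m
Resisting = 38.8 + 585.1·tan20.4° = 38.8 + 217.6 = 256.4 kN/m
FS = 256.4 / 150.2 = 1.706

FS = 1.71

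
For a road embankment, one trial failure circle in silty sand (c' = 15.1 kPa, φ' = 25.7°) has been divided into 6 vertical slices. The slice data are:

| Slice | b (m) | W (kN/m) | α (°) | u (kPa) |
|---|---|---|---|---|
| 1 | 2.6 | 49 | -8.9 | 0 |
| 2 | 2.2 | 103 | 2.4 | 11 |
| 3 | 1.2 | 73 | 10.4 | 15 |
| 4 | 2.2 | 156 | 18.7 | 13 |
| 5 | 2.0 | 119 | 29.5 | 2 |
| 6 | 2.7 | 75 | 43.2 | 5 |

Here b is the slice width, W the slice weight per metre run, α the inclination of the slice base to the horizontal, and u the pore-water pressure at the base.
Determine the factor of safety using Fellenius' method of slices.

Ordinary method of slices: FS = Σ[c'·Δl_i + (W_i cosα_i − u_i·Δl_i)·tanφ'] / Σ W_i sinα_i, with Δl_i = b_i / cosα_i.
Slice 1: Δl = 2.6/cos(-8.9°) = 2.632 m; N'_1 = 49·cos(-8.9°) − 0·2.632 = 48.4; c'Δl = 39.74; W sinα = -7.6
Slice 2: Δl = 2.2/cos2.4° = 2.202 m; N'_2 = 103·cos2.4° − 11·2.202 = 78.7; c'Δl = 33.25; W sinα = 4.3
Slice 3: Δl = 1.2/cos10.4° = 1.220 m; N'_3 = 73·cos10.4° − 15·1.220 = 53.5; c'Δl = 18.42; W sinα = 13.2
Slice 4: Δl = 2.2/cos18.7° = 2.323 m; N'_4 = 156·cos18.7° − 13·2.323 = 117.6; c'Δl = 35.07; W sinα = 50.0
Slice 5: Δl = 2.0/cos29.5° = 2.298 m; N'_5 = 119·cos29.5° − 2·2.298 = 99.0; c'Δl = 34.70; W sinα = 58.6
Slice 6: Δl = 2.7/cos43.2° = 3.704 m; N'_6 = 75·cos43.2° − 5·3.704 = 36.2; c'Δl = 55.93; W sinα = 51.3
Σc'Δl = 217.1 kN/m; ΣN' = 433.3 kN/m; ΣW sinα = 169.9 kN/m
Resisting = 217.1 + 433.3·tan25.7° = 217.1 + 208.5 = 425.6 kN/m
FS = 425.6 / 169.9 = 2.506

FS = 2.51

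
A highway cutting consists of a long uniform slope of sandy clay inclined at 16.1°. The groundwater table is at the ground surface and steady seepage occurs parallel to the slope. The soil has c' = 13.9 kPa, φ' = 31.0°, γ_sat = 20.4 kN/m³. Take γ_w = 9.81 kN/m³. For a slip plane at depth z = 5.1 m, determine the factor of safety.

FS = 1.58

With seepage parallel to the slope and the water table at the surface, the effective normal stress on the slip plane uses the buoyant unit weight γ' = γ_sat − γ_w while the driving shear stress uses γ_sat:
FS = [c' + γ' z cos²β tanφ'] / [γ_sat z sinβ cosβ]
γ' = 20.4 − 9.81 = 10.59 kN/m³
Numerator = 13.9 + 10.59·5.1·cos²16.1°·tan31.0° = 13.9 + 10.59·5.1·0.9231·0.6009 = 43.856 kPa
Denominator = 20.4·5.1·sin16.1°·cos16.1° = 20.4·5.1·0.2773·0.9608 = 27.720 kPa
FS = 43.856 / 27.720 = 1.582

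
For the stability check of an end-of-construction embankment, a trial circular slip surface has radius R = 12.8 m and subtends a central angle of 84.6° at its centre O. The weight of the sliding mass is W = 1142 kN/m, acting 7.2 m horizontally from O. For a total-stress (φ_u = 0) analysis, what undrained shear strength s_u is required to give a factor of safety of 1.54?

FS = s_u·L_a·R / (W·d), so s_u = FS·W·d / (L_a·R).
Arc length L_a = R·θ = 12.8·(84.6°·π/180) = 12.8·1.4765 = 18.90 m
s_u = 1.54·1142·7.2 / (18.90·12.8) = 12662.5 / 241.92 = 52.34 kPa

s_u = 52.3 kPa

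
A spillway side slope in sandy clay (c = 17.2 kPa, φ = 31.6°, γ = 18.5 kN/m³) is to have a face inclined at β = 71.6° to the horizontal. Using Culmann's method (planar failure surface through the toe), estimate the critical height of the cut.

H_c = 12.85 m

Culmann's analysis gives the critical failure plane at α_cr = (β + φ)/2 = (71.6 + 31.6)/2 = 51.6°, and the critical height
H_c = (4c/γ) · sinβ cosφ / [1 − cos(β − φ)]
    = (4·17.2/18.5) · sin71.6°·cos31.6° / [1 − cos(40.0°)]
    = 3.719 · 0.9489·0.8517 / [1 − 0.7660]
    = 3.719 · 0.8082 / 0.2340
    = 12.85 m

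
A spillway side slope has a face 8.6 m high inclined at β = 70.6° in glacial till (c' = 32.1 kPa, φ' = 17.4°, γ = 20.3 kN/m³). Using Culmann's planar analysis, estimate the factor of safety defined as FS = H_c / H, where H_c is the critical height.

H_c = (4c'/γ) · sinβ cosφ' / [1 − cos(β − φ')]
    = (4·32.1/20.3) · sin70.6°·cos17.4° / [1 − cos53.2°]
    = 6.325 · 0.9001 / 0.4010 = 14.20 m
FS = H_c / H = 14.20 / 8.6 = 1.651

FS = 1.65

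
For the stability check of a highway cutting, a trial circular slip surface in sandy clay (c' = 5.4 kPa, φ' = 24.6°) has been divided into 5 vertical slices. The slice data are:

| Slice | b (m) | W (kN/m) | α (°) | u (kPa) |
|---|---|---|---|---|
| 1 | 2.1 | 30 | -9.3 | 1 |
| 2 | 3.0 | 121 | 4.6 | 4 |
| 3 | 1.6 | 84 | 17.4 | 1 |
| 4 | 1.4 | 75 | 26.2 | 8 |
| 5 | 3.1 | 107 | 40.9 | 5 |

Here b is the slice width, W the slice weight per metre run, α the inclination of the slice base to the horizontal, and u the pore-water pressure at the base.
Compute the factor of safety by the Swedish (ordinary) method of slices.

Ordinary method of slices: FS = Σ[c'·Δl_i + (W_i cosα_i − u_i·Δl_i)·tanφ'] / Σ W_i sinα_i, with Δl_i = b_i / cosα_i.
Slice 1: Δl = 2.1/cos(-9.3°) = 2.128 m; N'_1 = 30·cos(-9.3°) − 1·2.128 = 27.5; c'Δl = 11.49; W sinα = -4.8
Slice 2: Δl = 3.0/cos4.6° = 3.010 m; N'_2 = 121·cos4.6° − 4·3.010 = 108.6; c'Δl = 16.25; W sinα = 9.7
Slice 3: Δl = 1.6/cos17.4° = 1.677 m; N'_3 = 84·cos17.4° − 1·1.677 = 78.5; c'Δl = 9.05; W sinα = 25.1
Slice 4: Δl = 1.4/cos26.2° = 1.560 m; N'_4 = 75·cos26.2° − 8·1.560 = 54.8; c'Δl = 8.43; W sinα = 33.1
Slice 5: Δl = 3.1/cos40.9° = 4.101 m; N'_5 = 107·cos40.9° − 5·4.101 = 60.4; c'Δl = 22.15; W sinα = 70.1
Σc'Δl = 67.4 kN/m; ΣN' = 329.7 kN/m; ΣW sinα = 133.1 kN/m
Resisting = 67.4 + 329.7·tan24.6° = 67.4 + 151.0 = 218.3 kN/m
FS = 218.3 / 133.1 = 1.640

FS = 1.64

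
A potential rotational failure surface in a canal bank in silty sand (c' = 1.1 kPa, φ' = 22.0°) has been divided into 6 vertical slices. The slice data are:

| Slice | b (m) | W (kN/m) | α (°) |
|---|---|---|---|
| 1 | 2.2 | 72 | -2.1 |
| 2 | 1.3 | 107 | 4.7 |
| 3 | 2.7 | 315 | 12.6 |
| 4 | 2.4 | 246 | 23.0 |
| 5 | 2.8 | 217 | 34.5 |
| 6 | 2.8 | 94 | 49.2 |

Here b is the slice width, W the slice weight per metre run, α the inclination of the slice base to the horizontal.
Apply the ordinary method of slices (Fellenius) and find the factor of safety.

FS = 1.10

Ordinary method of slices: FS = Σ[c'·Δl_i + (W_i cosα_i)·tanφ'] / Σ W_i sinα_i, with Δl_i = b_i / cosα_i.
Slice 1: Δl = 2.2/cos(-2.1°) = 2.201 m; N'_1 = 72·cos(-2.1°) = 72.0; c'Δl = 2.42; W sinα = -2.6
Slice 2: Δl = 1.3/cos4.7° = 1.304 m; N'_2 = 107·cos4.7° = 106.6; c'Δl = 1.43; W sinα = 8.8
Slice 3: Δl = 2.7/cos12.6° = 2.767 m; N'_3 = 315·cos12.6° = 307.4; c'Δl = 3.04; W sinα = 68.7
Slice 4: Δl = 2.4/cos23.0° = 2.607 m; N'_4 = 246·cos23.0° = 226.4; c'Δl = 2.87; W sinα = 96.1
Slice 5: Δl = 2.8/cos34.5° = 3.398 m; N'_5 = 217·cos34.5° = 178.8; c'Δl = 3.74; W sinα = 122.9
Slice 6: Δl = 2.8/cos49.2° = 4.285 m; N'_6 = 94·cos49.2° = 61.4; c'Δl = 4.71; W sinα = 71.2
Σc'Δl = 18.2 kN/m; ΣN' = 952.7 kN/m; ΣW sinα = 365.0 kN/m
Resisting = 18.2 + 952.7·tan22.0° = 18.2 + 384.9 = 403.1 kN/m
FS = 403.1 / 365.0 = 1.104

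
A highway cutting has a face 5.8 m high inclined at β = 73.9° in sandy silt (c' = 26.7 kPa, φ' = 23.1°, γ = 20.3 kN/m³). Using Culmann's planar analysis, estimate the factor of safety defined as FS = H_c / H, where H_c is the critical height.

H_c = (4c'/γ) · sinβ cosφ' / [1 − cos(β − φ')]
    = (4·26.7/20.3) · sin73.9°·cos23.1° / [1 − cos50.8°]
    = 5.261 · 0.8837 / 0.3680 = 12.64 m
FS = H_c / H = 12.64 / 5.8 = 2.179

FS = 2.18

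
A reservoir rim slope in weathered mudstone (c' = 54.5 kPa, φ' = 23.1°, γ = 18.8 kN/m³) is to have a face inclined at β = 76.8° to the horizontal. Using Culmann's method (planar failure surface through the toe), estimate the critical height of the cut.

H_c = 25.45 m

Culmann's analysis gives the critical failure plane at α_cr = (β + φ')/2 = (76.8 + 23.1)/2 = 50.0°, and the critical height
H_c = (4c'/γ) · sinβ cosφ' / [1 − cos(β − φ')]
    = (4·54.5/18.8) · sin76.8°·cos23.1° / [1 − cos(53.7°)]
    = 11.596 · 0.9736·0.9198 / [1 − 0.5920]
    = 11.596 · 0.8955 / 0.4080
    = 25.45 m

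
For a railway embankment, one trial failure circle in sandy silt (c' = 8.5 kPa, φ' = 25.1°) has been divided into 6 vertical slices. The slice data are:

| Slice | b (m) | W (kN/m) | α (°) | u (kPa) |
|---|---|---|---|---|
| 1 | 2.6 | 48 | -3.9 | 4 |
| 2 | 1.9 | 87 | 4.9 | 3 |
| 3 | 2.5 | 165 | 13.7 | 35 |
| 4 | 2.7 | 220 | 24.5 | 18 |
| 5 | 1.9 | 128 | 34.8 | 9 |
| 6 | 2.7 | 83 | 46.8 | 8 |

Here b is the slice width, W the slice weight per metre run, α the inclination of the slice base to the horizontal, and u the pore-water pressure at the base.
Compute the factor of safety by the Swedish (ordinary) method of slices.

FS = 1.29

Ordinary method of slices: FS = Σ[c'·Δl_i + (W_i cosα_i − u_i·Δl_i)·tanφ'] / Σ W_i sinα_i, with Δl_i = b_i / cosα_i.
Slice 1: Δl = 2.6/cos(-3.9°) = 2.606 m; N'_1 = 48·cos(-3.9°) − 4·2.606 = 37.5; c'Δl = 22.15; W sinα = -3.3
Slice 2: Δl = 1.9/cos4.9° = 1.907 m; N'_2 = 87·cos4.9° − 3·1.907 = 81.0; c'Δl = 16.21; W sinα = 7.4
Slice 3: Δl = 2.5/cos13.7° = 2.573 m; N'_3 = 165·cos13.7° − 35·2.573 = 70.2; c'Δl = 21.87; W sinα = 39.1
Slice 4: Δl = 2.7/cos24.5° = 2.967 m; N'_4 = 220·cos24.5° − 18·2.967 = 146.8; c'Δl = 25.22; W sinα = 91.2
Slice 5: Δl = 1.9/cos34.8° = 2.314 m; N'_5 = 128·cos34.8° − 9·2.314 = 84.3; c'Δl = 19.67; W sinα = 73.1
Slice 6: Δl = 2.7/cos46.8° = 3.944 m; N'_6 = 83·cos46.8° − 8·3.944 = 25.3; c'Δl = 33.53; W sinα = 60.5
Σc'Δl = 138.6 kN/m; ΣN' = 445.0 kN/m; ΣW sinα = 268.0 kN/m
Resisting = 138.6 + 445.0·tan25.1° = 138.6 + 208.5 = 347.1 kN/m
FS = 347.1 / 268.0 = 1.295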